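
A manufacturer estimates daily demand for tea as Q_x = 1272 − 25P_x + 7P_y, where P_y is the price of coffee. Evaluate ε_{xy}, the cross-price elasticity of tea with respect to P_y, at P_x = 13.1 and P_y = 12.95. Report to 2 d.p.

0.09

At P_x = 13.1 and P_y = 12.95: Q_x = 1035.15.
∂Q_x/∂P_y = 7.
ε = (∂Q_x/∂P_y)(P_y/Q_x) = 7 × (12.95/1035.15) ≈ 0.09.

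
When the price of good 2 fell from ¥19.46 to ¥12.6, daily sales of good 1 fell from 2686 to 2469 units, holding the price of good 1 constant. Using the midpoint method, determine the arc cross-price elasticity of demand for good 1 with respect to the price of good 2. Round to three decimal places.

ΔQ_1 = 2469 − 2686 = -217; ΔP_2 = 12.6 − 19.46 = -6.86.
Midpoints: Q̄_1 = 2577.5, P̄_2 = 16.03.
ε = (ΔQ_1/Q̄_1)/(ΔP_2/P̄_2) = (-217/2577.5)/(-6.86/16.03) ≈ 0.197.

0.197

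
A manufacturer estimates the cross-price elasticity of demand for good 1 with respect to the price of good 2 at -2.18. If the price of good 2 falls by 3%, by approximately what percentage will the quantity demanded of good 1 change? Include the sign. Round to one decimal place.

%ΔQ ≈ ε × %ΔP of good 2 = -2.18 × (-3%) = 6.5%.

6.5%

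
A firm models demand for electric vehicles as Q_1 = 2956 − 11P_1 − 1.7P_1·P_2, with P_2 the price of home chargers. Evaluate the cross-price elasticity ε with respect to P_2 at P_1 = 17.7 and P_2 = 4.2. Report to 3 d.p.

At P_1 = 17.7 and P_2 = 4.2: Q_1 = 2634.922.
∂Q_1/∂P_2 = -1.7P_1 = -1.7(17.7) = -30.0900.
ε = (∂Q_1/∂P_2)(P_2/Q_1) = -30.0900 × (4.2/2634.922) ≈ -0.048.
ε < 0: complements.

-0.048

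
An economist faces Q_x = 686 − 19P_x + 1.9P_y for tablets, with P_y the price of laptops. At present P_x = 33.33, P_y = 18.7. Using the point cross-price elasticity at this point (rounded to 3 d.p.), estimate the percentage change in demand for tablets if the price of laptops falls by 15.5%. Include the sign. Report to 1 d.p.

At P_x = 33.33, P_y = 18.7: Q_x = 88.26.
∂Q_x/∂P_y = 1.9.
ε = (∂Q_x/∂P_y)(P_y/Q_x) = 1.9000 × 18.7/88.26 ≈ 0.403.
%ΔQ_x ≈ ε × %ΔP_y = 0.403 × (-15.5%) = -6.2%.

-6.2%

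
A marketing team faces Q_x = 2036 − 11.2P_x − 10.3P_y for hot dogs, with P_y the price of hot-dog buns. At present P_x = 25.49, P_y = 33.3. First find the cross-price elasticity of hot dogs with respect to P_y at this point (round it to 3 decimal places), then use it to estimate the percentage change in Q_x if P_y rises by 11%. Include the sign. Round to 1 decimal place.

At P_x = 25.49, P_y = 33.3: Q_x = 1407.522.
∂Q_x/∂P_y = -10.3.
ε = (∂Q_x/∂P_y)(P_y/Q_x) = -10.3000 × 33.3/1407.522 ≈ -0.244.
%ΔQ_x ≈ ε × %ΔP_y = -0.244 × (11%) = -2.7%.

-2.7%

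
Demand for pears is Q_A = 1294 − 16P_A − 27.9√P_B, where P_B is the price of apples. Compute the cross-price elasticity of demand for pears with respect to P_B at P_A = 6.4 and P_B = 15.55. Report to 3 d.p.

At P_A = 6.4 and P_B = 15.55: Q_A = 1081.581.
∂Q_A/∂P_B = -27.9/(2√P_B) = -27.9/(2√15.55) = -3.5376.
ε = (∂Q_A/∂P_B)(P_B/Q_A) = -3.5376 × (15.55/1081.581) ≈ -0.051.
ε < 0: complements.

-0.051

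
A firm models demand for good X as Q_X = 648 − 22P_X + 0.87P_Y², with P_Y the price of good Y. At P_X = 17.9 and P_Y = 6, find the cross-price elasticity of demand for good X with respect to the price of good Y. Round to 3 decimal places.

0.219

At P_X = 17.9 and P_Y = 6: Q_X = 285.52.
∂Q_X/∂P_Y = 1.74P_Y = 1.74(6) = 10.4400.
ε = (∂Q_X/∂P_Y)(P_Y/Q_X) = 10.4400 × (6/285.52) ≈ 0.219.
ε > 0: substitutes.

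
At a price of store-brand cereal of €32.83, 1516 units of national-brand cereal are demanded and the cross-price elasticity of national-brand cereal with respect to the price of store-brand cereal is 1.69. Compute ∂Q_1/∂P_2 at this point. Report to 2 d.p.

ε = (∂Q_1/∂P_2)·(P_2/Q_1) ⇒ ∂Q_1/∂P_2 = ε·Q_1/P_2 = 1.69 × 1516/32.83 ≈ 78.04.

78.04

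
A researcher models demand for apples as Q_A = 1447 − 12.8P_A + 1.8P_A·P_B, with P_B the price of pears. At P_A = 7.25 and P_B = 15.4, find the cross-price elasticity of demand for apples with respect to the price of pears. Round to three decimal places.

At P_A = 7.25 and P_B = 15.4: Q_A = 1555.17.
∂Q_A/∂P_B = 1.8P_A = 1.8(7.25) = 13.0500.
ε = (∂Q_A/∂P_B)(P_B/Q_A) = 13.0500 × (15.4/1555.17) ≈ 0.129.

0.129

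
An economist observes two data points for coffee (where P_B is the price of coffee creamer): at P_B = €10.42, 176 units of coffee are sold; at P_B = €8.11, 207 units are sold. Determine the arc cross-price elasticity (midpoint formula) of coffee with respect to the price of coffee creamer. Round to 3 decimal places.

ΔQ_A = 207 − 176 = 31; ΔP_B = 8.11 − 10.42 = -2.31.
Midpoints: Q̄_A = 191.5, P̄_B = 9.27.
ε = (ΔQ_A/Q̄_A)/(ΔP_B/P̄_B) = (31/191.5)/(-2.31/9.27) ≈ -0.649.
ε < 0: coffee and coffee creamer are complements.

-0.649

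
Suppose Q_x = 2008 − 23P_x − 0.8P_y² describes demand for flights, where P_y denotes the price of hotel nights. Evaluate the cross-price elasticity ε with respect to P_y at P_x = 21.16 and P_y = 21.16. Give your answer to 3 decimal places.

At P_x = 21.16 and P_y = 21.16: Q_x = 1163.124.
∂Q_x/∂P_y = -1.6P_y = -1.6(21.16) = -33.8560.
ε = (∂Q_x/∂P_y)(P_y/Q_x) = -33.8560 × (21.16/1163.124) ≈ -0.616.
ε < 0: complements.

-0.616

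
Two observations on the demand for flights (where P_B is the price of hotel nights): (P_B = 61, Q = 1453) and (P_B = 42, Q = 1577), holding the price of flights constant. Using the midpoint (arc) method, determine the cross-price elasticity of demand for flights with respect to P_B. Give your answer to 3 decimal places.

ΔQ_A = 1577 − 1453 = 124; ΔP_B = 42 − 61 = -19.
Midpoints: Q̄_A = 1515.0, P̄_B = 51.50.
ε = (ΔQ_A/Q̄_A)/(ΔP_B/P̄_B) = (124/1515.0)/(-19/51.50) ≈ -0.222.

-0.222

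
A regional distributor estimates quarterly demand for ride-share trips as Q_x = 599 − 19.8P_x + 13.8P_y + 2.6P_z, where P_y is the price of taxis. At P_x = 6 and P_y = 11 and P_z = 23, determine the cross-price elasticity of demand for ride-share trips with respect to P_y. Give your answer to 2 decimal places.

0.22

At P_x = 6 and P_y = 11 and P_z = 23: Q_x = 691.8.
∂Q_x/∂P_y = 13.8.
ε = (∂Q_x/∂P_y)(P_y/Q_x) = 13.8 × (11/691.8) ≈ 0.22.
Since ε > 0, ride-share trips and taxis are substitutes.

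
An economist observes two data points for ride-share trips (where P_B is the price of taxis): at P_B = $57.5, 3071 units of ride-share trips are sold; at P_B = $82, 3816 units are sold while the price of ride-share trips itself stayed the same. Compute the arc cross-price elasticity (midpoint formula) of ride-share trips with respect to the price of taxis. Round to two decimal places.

ΔQ_A = 3816 − 3071 = 745; ΔP_B = 82 − 57.5 = 24.5.
Midpoints: Q̄_A = 3443.5, P̄_B = 69.75.
ε = (ΔQ_A/Q̄_A)/(ΔP_B/P̄_B) = (745/3443.5)/(24.5/69.75) ≈ 0.62.
ε > 0: ride-share trips and taxis are substitutes.

0.62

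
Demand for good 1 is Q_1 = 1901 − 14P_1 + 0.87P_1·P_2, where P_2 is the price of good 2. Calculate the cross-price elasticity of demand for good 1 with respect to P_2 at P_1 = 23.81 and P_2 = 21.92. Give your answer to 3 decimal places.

0.225

At P_1 = 23.81 and P_2 = 21.92: Q_1 = 2021.726.
∂Q_1/∂P_2 = 0.87P_1 = 0.87(23.81) = 20.7147.
ε = (∂Q_1/∂P_2)(P_2/Q_1) = 20.7147 × (21.92/2021.726) ≈ 0.225.
ε > 0: substitutes.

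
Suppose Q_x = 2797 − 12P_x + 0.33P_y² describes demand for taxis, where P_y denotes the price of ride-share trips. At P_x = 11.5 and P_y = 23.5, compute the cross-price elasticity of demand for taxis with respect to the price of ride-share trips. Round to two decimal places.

At P_x = 11.5 and P_y = 23.5: Q_x = 2841.242.
∂Q_x/∂P_y = 0.66P_y = 0.66(23.5) = 15.5100.
ε = (∂Q_x/∂P_y)(P_y/Q_x) = 15.5100 × (23.5/2841.242) ≈ 0.13.
ε > 0: substitutes.

0.13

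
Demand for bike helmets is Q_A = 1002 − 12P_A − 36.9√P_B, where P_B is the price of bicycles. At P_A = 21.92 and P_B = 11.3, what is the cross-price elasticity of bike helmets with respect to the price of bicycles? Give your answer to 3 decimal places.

-0.101

At P_A = 21.92 and P_B = 11.3: Q_A = 614.919.
∂Q_A/∂P_B = -36.9/(2√P_B) = -36.9/(2√11.3) = -5.4885.
ε = (∂Q_A/∂P_B)(P_B/Q_A) = -5.4885 × (11.3/614.919) ≈ -0.101.
ε < 0: complements.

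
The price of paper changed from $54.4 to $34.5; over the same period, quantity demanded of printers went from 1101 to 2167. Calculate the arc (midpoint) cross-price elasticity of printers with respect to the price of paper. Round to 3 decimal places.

-1.457

ΔQ_A = 2167 − 1101 = 1066; ΔP_B = 34.5 − 54.4 = -19.9.
Midpoints: Q̄_A = 1634.0, P̄_B = 44.45.
ε = (ΔQ_A/Q̄_A)/(ΔP_B/P̄_B) = (1066/1634.0)/(-19.9/44.45) ≈ -1.457.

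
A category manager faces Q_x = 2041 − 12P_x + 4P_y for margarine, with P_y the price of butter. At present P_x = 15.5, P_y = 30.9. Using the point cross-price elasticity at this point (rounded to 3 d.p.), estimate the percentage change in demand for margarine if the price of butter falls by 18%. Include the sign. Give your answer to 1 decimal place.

-1.1%

At P_x = 15.5, P_y = 30.9: Q_x = 1978.6.
∂Q_x/∂P_y = 4.
ε = (∂Q_x/∂P_y)(P_y/Q_x) = 4.0000 × 30.9/1978.6 ≈ 0.062.
%ΔQ_x ≈ ε × %ΔP_y = 0.062 × (-18%) = -1.1%.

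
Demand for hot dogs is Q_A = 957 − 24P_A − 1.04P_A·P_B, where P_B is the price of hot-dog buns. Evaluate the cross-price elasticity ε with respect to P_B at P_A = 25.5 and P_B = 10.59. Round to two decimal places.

-4.38

At P_A = 25.5 and P_B = 10.59: Q_A = 64.153.
∂Q_A/∂P_B = -1.04P_A = -1.04(25.5) = -26.5200.
ε = (∂Q_A/∂P_B)(P_B/Q_A) = -26.5200 × (10.59/64.153) ≈ -4.38.
ε < 0: complements.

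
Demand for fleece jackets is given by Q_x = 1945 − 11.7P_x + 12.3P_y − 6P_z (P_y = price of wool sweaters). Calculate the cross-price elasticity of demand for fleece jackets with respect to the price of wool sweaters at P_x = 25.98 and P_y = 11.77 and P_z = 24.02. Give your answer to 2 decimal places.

0.09

At P_x = 25.98 and P_y = 11.77 and P_z = 24.02: Q_x = 1641.685.
∂Q_x/∂P_y = 12.3.
ε = (∂Q_x/∂P_y)(P_y/Q_x) = 12.3 × (11.77/1641.685) ≈ 0.09.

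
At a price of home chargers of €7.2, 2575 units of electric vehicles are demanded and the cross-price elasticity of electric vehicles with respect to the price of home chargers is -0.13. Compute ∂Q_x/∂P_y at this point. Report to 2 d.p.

-46.49

ε = (∂Q_x/∂P_y)·(P_y/Q_x) ⇒ ∂Q_x/∂P_y = ε·Q_x/P_y = -0.13 × 2575/7.2 ≈ -46.49.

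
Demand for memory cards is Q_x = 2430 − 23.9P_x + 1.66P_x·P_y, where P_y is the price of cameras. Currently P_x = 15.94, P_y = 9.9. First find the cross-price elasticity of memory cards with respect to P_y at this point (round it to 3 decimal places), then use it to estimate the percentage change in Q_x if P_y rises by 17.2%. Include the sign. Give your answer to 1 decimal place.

1.9%

At P_x = 15.94, P_y = 9.9: Q_x = 2310.992.
∂Q_x/∂P_y = 1.66P_x = 26.4604.
ε = (∂Q_x/∂P_y)(P_y/Q_x) = 26.4604 × 9.9/2310.992 ≈ 0.113.
%ΔQ_x ≈ ε × %ΔP_y = 0.113 × (17.2%) = 1.9%.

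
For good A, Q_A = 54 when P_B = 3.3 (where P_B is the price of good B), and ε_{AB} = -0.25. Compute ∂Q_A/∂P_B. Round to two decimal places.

ε = (∂Q_A/∂P_B)·(P_B/Q_A) ⇒ ∂Q_A/∂P_B = ε·Q_A/P_B = -0.25 × 54/3.3 ≈ -4.09.

-4.09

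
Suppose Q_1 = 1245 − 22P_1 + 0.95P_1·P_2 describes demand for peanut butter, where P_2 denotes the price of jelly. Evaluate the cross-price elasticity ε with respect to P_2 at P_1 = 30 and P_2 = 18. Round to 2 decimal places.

0.47

At P_1 = 30 and P_2 = 18: Q_1 = 1098.
∂Q_1/∂P_2 = 0.95P_1 = 0.95(30) = 28.5000.
ε = (∂Q_1/∂P_2)(P_2/Q_1) = 28.5000 × (18/1098) ≈ 0.47.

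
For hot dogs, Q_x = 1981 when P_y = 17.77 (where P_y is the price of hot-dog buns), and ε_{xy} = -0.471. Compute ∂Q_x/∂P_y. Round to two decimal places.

-52.51

ε = (∂Q_x/∂P_y)·(P_y/Q_x) ⇒ ∂Q_x/∂P_y = ε·Q_x/P_y = -0.471 × 1981/17.77 ≈ -52.51.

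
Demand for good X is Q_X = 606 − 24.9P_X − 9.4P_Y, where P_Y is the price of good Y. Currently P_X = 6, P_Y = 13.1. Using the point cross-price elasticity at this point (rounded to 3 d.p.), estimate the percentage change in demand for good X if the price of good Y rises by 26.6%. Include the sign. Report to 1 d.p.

-9.8%

At P_X = 6, P_Y = 13.1: Q_X = 333.46.
∂Q_X/∂P_Y = -9.4.
ε = (∂Q_X/∂P_Y)(P_Y/Q_X) = -9.4000 × 13.1/333.46 ≈ -0.369.
%ΔQ_X ≈ ε × %ΔP_Y = -0.369 × (26.6%) = -9.8%.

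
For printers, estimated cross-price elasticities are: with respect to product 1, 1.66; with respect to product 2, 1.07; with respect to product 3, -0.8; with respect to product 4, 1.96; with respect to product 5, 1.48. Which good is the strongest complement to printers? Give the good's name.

Complements have ε < 0. The most negative value is -0.8 (product 3).

product 3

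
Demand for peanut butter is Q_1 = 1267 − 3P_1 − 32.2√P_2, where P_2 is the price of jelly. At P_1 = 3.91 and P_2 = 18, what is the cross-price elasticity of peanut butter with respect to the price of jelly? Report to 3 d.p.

-0.061

At P_1 = 3.91 and P_2 = 18: Q_1 = 1118.657.
∂Q_1/∂P_2 = -32.2/(2√P_2) = -32.2/(2√18) = -3.7948.
ε = (∂Q_1/∂P_2)(P_2/Q_1) = -3.7948 × (18/1118.657) ≈ -0.061.
ε < 0: complements.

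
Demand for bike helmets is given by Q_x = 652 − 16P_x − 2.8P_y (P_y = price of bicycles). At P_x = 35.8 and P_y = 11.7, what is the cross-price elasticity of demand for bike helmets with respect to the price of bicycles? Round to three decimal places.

At P_x = 35.8 and P_y = 11.7: Q_x = 46.44.
∂Q_x/∂P_y = -2.8.
ε = (∂Q_x/∂P_y)(P_y/Q_x) = -2.8 × (11.7/46.44) ≈ -0.705.

-0.705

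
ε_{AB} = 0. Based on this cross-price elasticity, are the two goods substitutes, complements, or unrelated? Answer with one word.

ε = 0: demand for good A does not respond to good B's price; the goods are unrelated.

unrelated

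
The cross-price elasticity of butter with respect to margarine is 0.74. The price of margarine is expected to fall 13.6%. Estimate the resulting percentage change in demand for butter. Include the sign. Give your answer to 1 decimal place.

-10.1%

%ΔQ ≈ ε × %ΔP of margarine = 0.74 × (-13.6%) = -10.1%.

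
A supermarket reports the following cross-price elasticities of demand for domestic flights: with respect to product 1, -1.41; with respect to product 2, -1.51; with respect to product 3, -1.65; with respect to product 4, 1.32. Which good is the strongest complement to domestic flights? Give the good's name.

product 3

Complements have ε < 0. The most negative value is -1.65 (product 3).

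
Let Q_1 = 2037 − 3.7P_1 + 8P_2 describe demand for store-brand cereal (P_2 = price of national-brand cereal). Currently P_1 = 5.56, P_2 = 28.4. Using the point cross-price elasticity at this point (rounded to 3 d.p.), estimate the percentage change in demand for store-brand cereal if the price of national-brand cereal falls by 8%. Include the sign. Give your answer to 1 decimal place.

At P_1 = 5.56, P_2 = 28.4: Q_1 = 2243.628.
∂Q_1/∂P_2 = 8.
ε = (∂Q_1/∂P_2)(P_2/Q_1) = 8.0000 × 28.4/2243.628 ≈ 0.101.
%ΔQ_1 ≈ ε × %ΔP_2 = 0.101 × (-8%) = -0.8%.

-0.8%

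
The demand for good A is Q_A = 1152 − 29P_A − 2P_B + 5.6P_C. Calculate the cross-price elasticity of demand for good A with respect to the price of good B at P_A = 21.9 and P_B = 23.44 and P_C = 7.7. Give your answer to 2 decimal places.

At P_A = 21.9 and P_B = 23.44 and P_C = 7.7: Q_A = 513.14.
∂Q_A/∂P_B = -2.
ε = (∂Q_A/∂P_B)(P_B/Q_A) = -2 × (23.44/513.14) ≈ -0.09.

-0.09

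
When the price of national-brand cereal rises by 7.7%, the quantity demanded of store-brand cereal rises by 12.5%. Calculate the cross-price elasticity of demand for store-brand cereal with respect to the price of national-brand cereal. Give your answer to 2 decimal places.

1.62

ε = (%ΔQ of store-brand cereal) / (%ΔP of national-brand cereal) = (12.5%) / (7.7%) ≈ 1.62.
Positive cross-price elasticity: substitutes.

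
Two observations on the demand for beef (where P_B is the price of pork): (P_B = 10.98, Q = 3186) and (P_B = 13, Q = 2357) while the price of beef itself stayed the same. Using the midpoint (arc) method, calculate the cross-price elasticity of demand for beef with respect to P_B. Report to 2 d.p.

ΔQ_A = 2357 − 3186 = -829; ΔP_B = 13 − 10.98 = 2.02.
Midpoints: Q̄_A = 2771.5, P̄_B = 11.99.
ε = (ΔQ_A/Q̄_A)/(ΔP_B/P̄_B) = (-829/2771.5)/(2.02/11.99) ≈ -1.78.
ε < 0: beef and pork are complements.

-1.78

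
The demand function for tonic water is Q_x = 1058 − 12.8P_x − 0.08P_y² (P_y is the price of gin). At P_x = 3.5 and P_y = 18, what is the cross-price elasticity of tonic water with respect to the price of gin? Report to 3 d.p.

-0.053

At P_x = 3.5 and P_y = 18: Q_x = 987.28.
∂Q_x/∂P_y = -0.16P_y = -0.16(18) = -2.8800.
ε = (∂Q_x/∂P_y)(P_y/Q_x) = -2.8800 × (18/987.28) ≈ -0.053.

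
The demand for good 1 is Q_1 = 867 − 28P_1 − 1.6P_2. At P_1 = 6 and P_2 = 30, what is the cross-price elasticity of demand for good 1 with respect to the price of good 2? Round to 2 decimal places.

-0.07

At P_1 = 6 and P_2 = 30: Q_1 = 651.
∂Q_1/∂P_2 = -1.6.
ε = (∂Q_1/∂P_2)(P_2/Q_1) = -1.6 × (30/651) ≈ -0.07.
Since ε < 0, good 1 and good 2 are complements.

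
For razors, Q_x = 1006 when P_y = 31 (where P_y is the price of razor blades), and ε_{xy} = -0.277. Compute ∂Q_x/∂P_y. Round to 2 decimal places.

-8.99

ε = (∂Q_x/∂P_y)·(P_y/Q_x) ⇒ ∂Q_x/∂P_y = ε·Q_x/P_y = -0.277 × 1006/31 ≈ -8.99.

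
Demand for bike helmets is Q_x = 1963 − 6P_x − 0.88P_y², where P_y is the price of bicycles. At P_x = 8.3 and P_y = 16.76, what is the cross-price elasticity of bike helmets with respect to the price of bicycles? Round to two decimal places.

At P_x = 8.3 and P_y = 16.76: Q_x = 1666.010.
∂Q_x/∂P_y = -1.76P_y = -1.76(16.76) = -29.4976.
ε = (∂Q_x/∂P_y)(P_y/Q_x) = -29.4976 × (16.76/1666.010) ≈ -0.30.

-0.30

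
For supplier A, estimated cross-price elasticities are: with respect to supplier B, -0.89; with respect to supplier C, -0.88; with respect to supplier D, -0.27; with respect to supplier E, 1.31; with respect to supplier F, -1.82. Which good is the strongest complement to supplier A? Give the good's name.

supplier F

Complements have ε < 0. The most negative value is -1.82 (supplier F).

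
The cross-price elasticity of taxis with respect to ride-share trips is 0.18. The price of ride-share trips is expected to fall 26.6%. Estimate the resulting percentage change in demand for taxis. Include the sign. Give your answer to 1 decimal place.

-4.8%

%ΔQ ≈ ε × %ΔP of ride-share trips = 0.18 × (-26.6%) = -4.8%.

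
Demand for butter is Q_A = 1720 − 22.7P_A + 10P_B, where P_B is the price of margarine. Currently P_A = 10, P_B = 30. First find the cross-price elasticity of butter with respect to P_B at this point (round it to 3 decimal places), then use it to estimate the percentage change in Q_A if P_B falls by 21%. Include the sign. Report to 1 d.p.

At P_A = 10, P_B = 30: Q_A = 1793.
∂Q_A/∂P_B = 10.
ε = (∂Q_A/∂P_B)(P_B/Q_A) = 10.0000 × 30/1793 ≈ 0.167.
%ΔQ_A ≈ ε × %ΔP_B = 0.167 × (-21%) = -3.5%.

-3.5%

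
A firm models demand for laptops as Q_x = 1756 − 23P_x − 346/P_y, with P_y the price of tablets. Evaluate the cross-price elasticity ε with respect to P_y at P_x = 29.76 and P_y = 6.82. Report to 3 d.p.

At P_x = 29.76 and P_y = 6.82: Q_x = 1020.787.
∂Q_x/∂P_y = 346/P_y² = 7.4389.
ε = (∂Q_x/∂P_y)(P_y/Q_x) = 7.4389 × (6.82/1020.787) ≈ 0.050.

0.050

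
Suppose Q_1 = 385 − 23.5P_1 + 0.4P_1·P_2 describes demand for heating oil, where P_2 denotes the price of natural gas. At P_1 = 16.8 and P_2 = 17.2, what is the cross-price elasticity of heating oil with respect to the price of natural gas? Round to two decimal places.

At P_1 = 16.8 and P_2 = 17.2: Q_1 = 105.784.
∂Q_1/∂P_2 = 0.4P_1 = 0.4(16.8) = 6.7200.
ε = (∂Q_1/∂P_2)(P_2/Q_1) = 6.7200 × (17.2/105.784) ≈ 1.09.
ε > 0: substitutes.

1.09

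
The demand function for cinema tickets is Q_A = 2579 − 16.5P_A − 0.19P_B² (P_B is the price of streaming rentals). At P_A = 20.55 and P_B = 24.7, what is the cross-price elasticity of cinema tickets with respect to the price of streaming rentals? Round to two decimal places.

At P_A = 20.55 and P_B = 24.7: Q_A = 2124.008.
∂Q_A/∂P_B = -0.38P_B = -0.38(24.7) = -9.3860.
ε = (∂Q_A/∂P_B)(P_B/Q_A) = -9.3860 × (24.7/2124.008) ≈ -0.11.

-0.11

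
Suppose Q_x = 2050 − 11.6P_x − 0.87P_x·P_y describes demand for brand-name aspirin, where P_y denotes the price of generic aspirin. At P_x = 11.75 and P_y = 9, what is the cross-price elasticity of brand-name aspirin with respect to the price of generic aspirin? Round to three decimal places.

At P_x = 11.75 and P_y = 9: Q_x = 1821.697.
∂Q_x/∂P_y = -0.87P_x = -0.87(11.75) = -10.2225.
ε = (∂Q_x/∂P_y)(P_y/Q_x) = -10.2225 × (9/1821.697) ≈ -0.051.
ε < 0: complements.

-0.051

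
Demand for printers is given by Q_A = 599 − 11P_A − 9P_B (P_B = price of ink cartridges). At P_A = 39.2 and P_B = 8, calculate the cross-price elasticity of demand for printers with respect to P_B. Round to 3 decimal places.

At P_A = 39.2 and P_B = 8: Q_A = 95.8.
∂Q_A/∂P_B = -9.
ε = (∂Q_A/∂P_B)(P_B/Q_A) = -9 × (8/95.8) ≈ -0.752.
Since ε < 0, printers and ink cartridges are complements.

-0.752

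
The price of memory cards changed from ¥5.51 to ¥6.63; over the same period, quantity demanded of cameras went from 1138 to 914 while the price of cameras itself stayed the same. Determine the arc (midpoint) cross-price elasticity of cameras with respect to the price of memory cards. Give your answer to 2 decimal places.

ΔQ_A = 914 − 1138 = -224; ΔP_B = 6.63 − 5.51 = 1.12.
Midpoints: Q̄_A = 1026.0, P̄_B = 6.07.
ε = (ΔQ_A/Q̄_A)/(ΔP_B/P̄_B) = (-224/1026.0)/(1.12/6.07) ≈ -1.18.
ε < 0: cameras and memory cards are complements.

-1.18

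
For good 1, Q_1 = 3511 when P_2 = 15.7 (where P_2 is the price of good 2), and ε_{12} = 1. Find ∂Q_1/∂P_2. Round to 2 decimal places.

ε = (∂Q_1/∂P_2)·(P_2/Q_1) ⇒ ∂Q_1/∂P_2 = ε·Q_1/P_2 = 1 × 3511/15.7 ≈ 223.63.

223.63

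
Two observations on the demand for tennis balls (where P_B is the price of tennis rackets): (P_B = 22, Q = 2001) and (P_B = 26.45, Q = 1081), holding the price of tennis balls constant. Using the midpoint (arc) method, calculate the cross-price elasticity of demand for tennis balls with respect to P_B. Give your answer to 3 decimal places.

-3.250

ΔQ_A = 1081 − 2001 = -920; ΔP_B = 26.45 − 22 = 4.45.
Midpoints: Q̄_A = 1541.0, P̄_B = 24.23.
ε = (ΔQ_A/Q̄_A)/(ΔP_B/P̄_B) = (-920/1541.0)/(4.45/24.23) ≈ -3.250.
ε < 0: tennis balls and tennis rackets are complements.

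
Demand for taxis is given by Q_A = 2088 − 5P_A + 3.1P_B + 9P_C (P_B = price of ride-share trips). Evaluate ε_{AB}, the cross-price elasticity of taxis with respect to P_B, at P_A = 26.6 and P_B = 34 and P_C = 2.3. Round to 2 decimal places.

At P_A = 26.6 and P_B = 34 and P_C = 2.3: Q_A = 2081.1.
∂Q_A/∂P_B = 3.1.
ε = (∂Q_A/∂P_B)(P_B/Q_A) = 3.1 × (34/2081.1) ≈ 0.05.
Since ε > 0, taxis and ride-share trips are substitutes.

0.05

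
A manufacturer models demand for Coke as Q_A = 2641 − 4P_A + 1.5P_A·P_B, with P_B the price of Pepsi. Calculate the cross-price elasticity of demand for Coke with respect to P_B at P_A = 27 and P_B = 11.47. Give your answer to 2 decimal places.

At P_A = 27 and P_B = 11.47: Q_A = 2997.535.
∂Q_A/∂P_B = 1.5P_A = 1.5(27) = 40.5000.
ε = (∂Q_A/∂P_B)(P_B/Q_A) = 40.5000 × (11.47/2997.535) ≈ 0.15.

0.15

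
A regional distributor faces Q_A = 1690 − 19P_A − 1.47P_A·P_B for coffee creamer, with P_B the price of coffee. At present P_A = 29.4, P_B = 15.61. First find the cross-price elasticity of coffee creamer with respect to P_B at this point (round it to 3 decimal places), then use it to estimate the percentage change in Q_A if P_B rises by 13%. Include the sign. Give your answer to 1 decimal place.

At P_A = 29.4, P_B = 15.61: Q_A = 456.767.
∂Q_A/∂P_B = -1.47P_A = -43.2180.
ε = (∂Q_A/∂P_B)(P_B/Q_A) = -43.2180 × 15.61/456.767 ≈ -1.477.
%ΔQ_A ≈ ε × %ΔP_B = -1.477 × (13%) = -19.2%.

-19.2%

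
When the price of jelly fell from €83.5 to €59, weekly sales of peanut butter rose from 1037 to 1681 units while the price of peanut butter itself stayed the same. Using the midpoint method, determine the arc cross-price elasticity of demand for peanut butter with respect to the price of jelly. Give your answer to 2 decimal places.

ΔQ_A = 1681 − 1037 = 644; ΔP_B = 59 − 83.5 = -24.5.
Midpoints: Q̄_A = 1359.0, P̄_B = 71.25.
ε = (ΔQ_A/Q̄_A)/(ΔP_B/P̄_B) = (644/1359.0)/(-24.5/71.25) ≈ -1.38.
ε < 0: peanut butter and jelly are complements.

-1.38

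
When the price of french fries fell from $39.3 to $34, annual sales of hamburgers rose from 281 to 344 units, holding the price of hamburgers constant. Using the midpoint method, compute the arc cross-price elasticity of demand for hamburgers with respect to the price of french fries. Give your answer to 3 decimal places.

ΔQ_A = 344 − 281 = 63; ΔP_B = 34 − 39.3 = -5.3.
Midpoints: Q̄_A = 312.5, P̄_B = 36.65.
ε = (ΔQ_A/Q̄_A)/(ΔP_B/P̄_B) = (63/312.5)/(-5.3/36.65) ≈ -1.394.

-1.394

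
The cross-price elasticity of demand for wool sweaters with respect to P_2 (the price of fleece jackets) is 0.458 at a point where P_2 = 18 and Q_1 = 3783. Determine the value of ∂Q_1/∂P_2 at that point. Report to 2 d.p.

96.26

ε = (∂Q_1/∂P_2)·(P_2/Q_1) ⇒ ∂Q_1/∂P_2 = ε·Q_1/P_2 = 0.458 × 3783/18 ≈ 96.26.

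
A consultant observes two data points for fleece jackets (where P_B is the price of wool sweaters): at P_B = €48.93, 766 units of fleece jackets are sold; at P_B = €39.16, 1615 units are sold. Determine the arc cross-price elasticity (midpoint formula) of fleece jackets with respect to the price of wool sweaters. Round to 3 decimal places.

-3.215

ΔQ_A = 1615 − 766 = 849; ΔP_B = 39.16 − 48.93 = -9.77.
Midpoints: Q̄_A = 1190.5, P̄_B = 44.05.
ε = (ΔQ_A/Q̄_A)/(ΔP_B/P̄_B) = (849/1190.5)/(-9.77/44.05) ≈ -3.215.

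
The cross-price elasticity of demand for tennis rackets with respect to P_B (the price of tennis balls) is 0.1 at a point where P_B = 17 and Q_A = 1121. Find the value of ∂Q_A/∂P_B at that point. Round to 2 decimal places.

ε = (∂Q_A/∂P_B)·(P_B/Q_A) ⇒ ∂Q_A/∂P_B = ε·Q_A/P_B = 0.1 × 1121/17 ≈ 6.59.

6.59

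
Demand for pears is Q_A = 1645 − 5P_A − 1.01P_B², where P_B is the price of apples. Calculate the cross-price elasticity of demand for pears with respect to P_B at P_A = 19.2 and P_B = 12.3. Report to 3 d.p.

At P_A = 19.2 and P_B = 12.3: Q_A = 1396.197.
∂Q_A/∂P_B = -2.02P_B = -2.02(12.3) = -24.8460.
ε = (∂Q_A/∂P_B)(P_B/Q_A) = -24.8460 × (12.3/1396.197) ≈ -0.219.

-0.219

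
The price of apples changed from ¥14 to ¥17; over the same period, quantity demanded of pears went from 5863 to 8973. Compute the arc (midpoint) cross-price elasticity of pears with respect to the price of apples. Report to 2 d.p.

2.17

ΔQ_A = 8973 − 5863 = 3110; ΔP_B = 17 − 14 = 3.
Midpoints: Q̄_A = 7418.0, P̄_B = 15.50.
ε = (ΔQ_A/Q̄_A)/(ΔP_B/P̄_B) = (3110/7418.0)/(3/15.50) ≈ 2.17.
ε > 0: pears and apples are substitutes.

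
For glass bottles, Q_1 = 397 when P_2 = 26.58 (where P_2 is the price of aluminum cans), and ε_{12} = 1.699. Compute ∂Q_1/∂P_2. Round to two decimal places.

ε = (∂Q_1/∂P_2)·(P_2/Q_1) ⇒ ∂Q_1/∂P_2 = ε·Q_1/P_2 = 1.699 × 397/26.58 ≈ 25.38.

25.38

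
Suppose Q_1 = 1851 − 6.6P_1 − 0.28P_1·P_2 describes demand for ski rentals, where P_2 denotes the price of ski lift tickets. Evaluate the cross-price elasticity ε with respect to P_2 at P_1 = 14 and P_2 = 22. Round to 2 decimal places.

-0.05

At P_1 = 14 and P_2 = 22: Q_1 = 1672.36.
∂Q_1/∂P_2 = -0.28P_1 = -0.28(14) = -3.9200.
ε = (∂Q_1/∂P_2)(P_2/Q_1) = -3.9200 × (22/1672.36) ≈ -0.05.
ε < 0: complements.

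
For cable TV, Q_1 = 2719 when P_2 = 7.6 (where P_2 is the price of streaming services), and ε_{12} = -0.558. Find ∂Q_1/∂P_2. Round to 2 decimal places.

ε = (∂Q_1/∂P_2)·(P_2/Q_1) ⇒ ∂Q_1/∂P_2 = ε·Q_1/P_2 = -0.558 × 2719/7.6 ≈ -199.63.

-199.63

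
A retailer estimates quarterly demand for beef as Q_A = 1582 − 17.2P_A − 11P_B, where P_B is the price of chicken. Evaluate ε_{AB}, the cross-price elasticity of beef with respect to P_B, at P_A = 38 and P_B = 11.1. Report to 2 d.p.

At P_A = 38 and P_B = 11.1: Q_A = 806.3.
∂Q_A/∂P_B = -11.
ε = (∂Q_A/∂P_B)(P_B/Q_A) = -11 × (11.1/806.3) ≈ -0.15.

-0.15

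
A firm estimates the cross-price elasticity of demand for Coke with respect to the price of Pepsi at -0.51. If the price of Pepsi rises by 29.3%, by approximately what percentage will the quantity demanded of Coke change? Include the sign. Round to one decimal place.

%ΔQ ≈ ε × %ΔP of Pepsi = -0.51 × (29.3%) = -14.9%.

-14.9%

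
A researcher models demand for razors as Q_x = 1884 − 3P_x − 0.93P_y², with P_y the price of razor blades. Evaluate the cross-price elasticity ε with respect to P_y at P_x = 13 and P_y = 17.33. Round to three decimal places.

-0.357

At P_x = 13 and P_y = 17.33: Q_x = 1565.694.
∂Q_x/∂P_y = -1.86P_y = -1.86(17.33) = -32.2338.
ε = (∂Q_x/∂P_y)(P_y/Q_x) = -32.2338 × (17.33/1565.694) ≈ -0.357.
ε < 0: complements.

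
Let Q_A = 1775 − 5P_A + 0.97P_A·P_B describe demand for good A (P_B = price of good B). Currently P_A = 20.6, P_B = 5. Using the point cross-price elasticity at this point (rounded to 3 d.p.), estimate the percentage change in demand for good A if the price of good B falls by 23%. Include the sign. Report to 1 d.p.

At P_A = 20.6, P_B = 5: Q_A = 1771.91.
∂Q_A/∂P_B = 0.97P_A = 19.9820.
ε = (∂Q_A/∂P_B)(P_B/Q_A) = 19.9820 × 5/1771.91 ≈ 0.056.
%ΔQ_A ≈ ε × %ΔP_B = 0.056 × (-23%) = -1.3%.

-1.3%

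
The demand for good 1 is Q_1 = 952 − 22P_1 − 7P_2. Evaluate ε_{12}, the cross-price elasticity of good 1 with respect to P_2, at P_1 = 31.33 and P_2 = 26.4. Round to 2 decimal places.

At P_1 = 31.33 and P_2 = 26.4: Q_1 = 77.94.
∂Q_1/∂P_2 = -7.
ε = (∂Q_1/∂P_2)(P_2/Q_1) = -7 × (26.4/77.94) ≈ -2.37.

-2.37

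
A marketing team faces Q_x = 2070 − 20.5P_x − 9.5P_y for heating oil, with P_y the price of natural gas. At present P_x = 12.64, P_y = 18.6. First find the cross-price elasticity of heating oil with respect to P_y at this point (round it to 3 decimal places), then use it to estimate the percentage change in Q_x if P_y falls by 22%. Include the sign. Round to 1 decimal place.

At P_x = 12.64, P_y = 18.6: Q_x = 1634.18.
∂Q_x/∂P_y = -9.5.
ε = (∂Q_x/∂P_y)(P_y/Q_x) = -9.5000 × 18.6/1634.18 ≈ -0.108.
%ΔQ_x ≈ ε × %ΔP_y = -0.108 × (-22%) = 2.4%.

2.4%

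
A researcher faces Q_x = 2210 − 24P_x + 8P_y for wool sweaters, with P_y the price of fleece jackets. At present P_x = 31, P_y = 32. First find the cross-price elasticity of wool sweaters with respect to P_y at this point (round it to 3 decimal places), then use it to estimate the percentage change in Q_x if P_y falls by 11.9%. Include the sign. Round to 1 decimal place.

-1.8%

At P_x = 31, P_y = 32: Q_x = 1722.
∂Q_x/∂P_y = 8.
ε = (∂Q_x/∂P_y)(P_y/Q_x) = 8.0000 × 32/1722 ≈ 0.149.
%ΔQ_x ≈ ε × %ΔP_y = 0.149 × (-11.9%) = -1.8%.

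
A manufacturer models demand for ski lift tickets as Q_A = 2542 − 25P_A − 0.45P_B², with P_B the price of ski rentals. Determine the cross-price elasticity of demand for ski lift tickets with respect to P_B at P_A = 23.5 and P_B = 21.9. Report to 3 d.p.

-0.248

At P_A = 23.5 and P_B = 21.9: Q_A = 1738.676.
∂Q_A/∂P_B = -0.9P_B = -0.9(21.9) = -19.7100.
ε = (∂Q_A/∂P_B)(P_B/Q_A) = -19.7100 × (21.9/1738.676) ≈ -0.248.
ε < 0: complements.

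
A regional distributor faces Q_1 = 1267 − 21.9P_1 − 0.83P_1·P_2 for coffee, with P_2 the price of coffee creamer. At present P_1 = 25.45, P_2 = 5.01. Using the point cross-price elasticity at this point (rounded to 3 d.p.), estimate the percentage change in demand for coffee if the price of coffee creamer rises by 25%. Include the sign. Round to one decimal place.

-4.4%

At P_1 = 25.45, P_2 = 5.01: Q_1 = 603.816.
∂Q_1/∂P_2 = -0.83P_1 = -21.1235.
ε = (∂Q_1/∂P_2)(P_2/Q_1) = -21.1235 × 5.01/603.816 ≈ -0.175.
%ΔQ_1 ≈ ε × %ΔP_2 = -0.175 × (25%) = -4.4%.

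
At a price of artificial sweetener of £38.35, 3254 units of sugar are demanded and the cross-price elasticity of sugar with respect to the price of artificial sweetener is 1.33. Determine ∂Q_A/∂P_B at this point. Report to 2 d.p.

ε = (∂Q_A/∂P_B)·(P_B/Q_A) ⇒ ∂Q_A/∂P_B = ε·Q_A/P_B = 1.33 × 3254/38.35 ≈ 112.85.

112.85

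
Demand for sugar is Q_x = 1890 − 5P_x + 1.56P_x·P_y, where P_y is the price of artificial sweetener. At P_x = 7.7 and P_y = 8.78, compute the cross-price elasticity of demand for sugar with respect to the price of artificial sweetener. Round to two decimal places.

At P_x = 7.7 and P_y = 8.78: Q_x = 1956.965.
∂Q_x/∂P_y = 1.56P_x = 1.56(7.7) = 12.0120.
ε = (∂Q_x/∂P_y)(P_y/Q_x) = 12.0120 × (8.78/1956.965) ≈ 0.05.
ε > 0: substitutes.

0.05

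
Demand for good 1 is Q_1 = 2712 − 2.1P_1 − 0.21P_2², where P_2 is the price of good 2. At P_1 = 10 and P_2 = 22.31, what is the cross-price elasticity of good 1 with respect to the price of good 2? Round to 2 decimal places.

At P_1 = 10 and P_2 = 22.31: Q_1 = 2586.475.
∂Q_1/∂P_2 = -0.42P_2 = -0.42(22.31) = -9.3702.
ε = (∂Q_1/∂P_2)(P_2/Q_1) = -9.3702 × (22.31/2586.475) ≈ -0.08.

-0.08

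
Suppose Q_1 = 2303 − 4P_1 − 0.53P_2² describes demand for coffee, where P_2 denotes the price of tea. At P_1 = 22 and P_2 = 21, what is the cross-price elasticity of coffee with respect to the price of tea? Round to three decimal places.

-0.236

At P_1 = 22 and P_2 = 21: Q_1 = 1981.27.
∂Q_1/∂P_2 = -1.06P_2 = -1.06(21) = -22.2600.
ε = (∂Q_1/∂P_2)(P_2/Q_1) = -22.2600 × (21/1981.27) ≈ -0.236.
ε < 0: complements.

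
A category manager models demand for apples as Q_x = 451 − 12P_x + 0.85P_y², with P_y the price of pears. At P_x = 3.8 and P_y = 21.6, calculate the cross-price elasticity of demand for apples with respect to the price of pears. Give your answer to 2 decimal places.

At P_x = 3.8 and P_y = 21.6: Q_x = 801.976.
∂Q_x/∂P_y = 1.7P_y = 1.7(21.6) = 36.7200.
ε = (∂Q_x/∂P_y)(P_y/Q_x) = 36.7200 × (21.6/801.976) ≈ 0.99.

0.99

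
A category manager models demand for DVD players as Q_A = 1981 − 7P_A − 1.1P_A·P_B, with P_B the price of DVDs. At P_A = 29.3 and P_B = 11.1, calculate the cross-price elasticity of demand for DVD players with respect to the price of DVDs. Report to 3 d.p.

-0.252

At P_A = 29.3 and P_B = 11.1: Q_A = 1418.147.
∂Q_A/∂P_B = -1.1P_A = -1.1(29.3) = -32.2300.
ε = (∂Q_A/∂P_B)(P_B/Q_A) = -32.2300 × (11.1/1418.147) ≈ -0.252.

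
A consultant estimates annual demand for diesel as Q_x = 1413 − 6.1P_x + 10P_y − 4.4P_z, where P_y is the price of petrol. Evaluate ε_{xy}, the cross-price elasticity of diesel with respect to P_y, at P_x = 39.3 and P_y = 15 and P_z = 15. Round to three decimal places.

At P_x = 39.3 and P_y = 15 and P_z = 15: Q_x = 1257.27.
∂Q_x/∂P_y = 10.
ε = (∂Q_x/∂P_y)(P_y/Q_x) = 10 × (15/1257.27) ≈ 0.119.
Since ε > 0, diesel and petrol are substitutes.

0.119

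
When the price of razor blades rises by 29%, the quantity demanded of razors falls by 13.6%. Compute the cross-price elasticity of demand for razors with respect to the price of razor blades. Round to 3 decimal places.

ε = (%ΔQ of razors) / (%ΔP of razor blades) = (-13.6%) / (29%) ≈ -0.469.

-0.469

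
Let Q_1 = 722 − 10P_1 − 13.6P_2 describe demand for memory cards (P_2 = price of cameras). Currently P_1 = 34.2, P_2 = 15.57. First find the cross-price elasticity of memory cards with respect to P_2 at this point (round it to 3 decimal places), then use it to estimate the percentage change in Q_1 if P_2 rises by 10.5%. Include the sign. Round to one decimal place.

At P_1 = 34.2, P_2 = 15.57: Q_1 = 168.248.
∂Q_1/∂P_2 = -13.6.
ε = (∂Q_1/∂P_2)(P_2/Q_1) = -13.6000 × 15.57/168.248 ≈ -1.259.
%ΔQ_1 ≈ ε × %ΔP_2 = -1.259 × (10.5%) = -13.2%.

-13.2%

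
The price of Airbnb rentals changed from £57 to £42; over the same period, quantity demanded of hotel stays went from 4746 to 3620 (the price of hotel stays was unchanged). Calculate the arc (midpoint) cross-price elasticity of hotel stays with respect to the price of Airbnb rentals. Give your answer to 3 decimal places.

0.888

ΔQ_A = 3620 − 4746 = -1126; ΔP_B = 42 − 57 = -15.
Midpoints: Q̄_A = 4183.0, P̄_B = 49.50.
ε = (ΔQ_A/Q̄_A)/(ΔP_B/P̄_B) = (-1126/4183.0)/(-15/49.50) ≈ 0.888.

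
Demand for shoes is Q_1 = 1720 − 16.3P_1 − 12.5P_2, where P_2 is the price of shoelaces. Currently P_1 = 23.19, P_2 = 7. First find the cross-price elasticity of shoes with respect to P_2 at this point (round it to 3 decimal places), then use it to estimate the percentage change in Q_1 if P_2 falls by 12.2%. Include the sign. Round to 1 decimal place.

At P_1 = 23.19, P_2 = 7: Q_1 = 1254.503.
∂Q_1/∂P_2 = -12.5.
ε = (∂Q_1/∂P_2)(P_2/Q_1) = -12.5000 × 7/1254.503 ≈ -0.070.
%ΔQ_1 ≈ ε × %ΔP_2 = -0.070 × (-12.2%) = 0.9%.

0.9%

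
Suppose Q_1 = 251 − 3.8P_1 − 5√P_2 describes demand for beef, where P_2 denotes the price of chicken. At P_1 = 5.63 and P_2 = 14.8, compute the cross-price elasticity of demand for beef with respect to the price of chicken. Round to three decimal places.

At P_1 = 5.63 and P_2 = 14.8: Q_1 = 210.371.
∂Q_1/∂P_2 = -5/(2√P_2) = -5/(2√14.8) = -0.6498.
ε = (∂Q_1/∂P_2)(P_2/Q_1) = -0.6498 × (14.8/210.371) ≈ -0.046.
ε < 0: complements.

-0.046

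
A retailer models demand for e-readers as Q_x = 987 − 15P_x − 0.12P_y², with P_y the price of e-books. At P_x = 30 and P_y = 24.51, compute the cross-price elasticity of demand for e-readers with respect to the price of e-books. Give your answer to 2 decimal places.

At P_x = 30 and P_y = 24.51: Q_x = 464.911.
∂Q_x/∂P_y = -0.24P_y = -0.24(24.51) = -5.8824.
ε = (∂Q_x/∂P_y)(P_y/Q_x) = -5.8824 × (24.51/464.911) ≈ -0.31.

-0.31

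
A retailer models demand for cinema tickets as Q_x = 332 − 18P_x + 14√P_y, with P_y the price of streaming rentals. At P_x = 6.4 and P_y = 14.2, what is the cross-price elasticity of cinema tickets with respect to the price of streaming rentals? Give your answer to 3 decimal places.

At P_x = 6.4 and P_y = 14.2: Q_x = 269.556.
∂Q_x/∂P_y = 14/(2√P_y) = 14/(2√14.2) = 1.8576.
ε = (∂Q_x/∂P_y)(P_y/Q_x) = 1.8576 × (14.2/269.556) ≈ 0.098.

0.098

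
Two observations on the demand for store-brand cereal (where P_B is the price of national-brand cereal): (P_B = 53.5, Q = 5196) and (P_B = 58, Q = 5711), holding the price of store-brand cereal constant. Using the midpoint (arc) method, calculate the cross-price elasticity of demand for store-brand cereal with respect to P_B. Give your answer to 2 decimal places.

1.17

ΔQ_A = 5711 − 5196 = 515; ΔP_B = 58 − 53.5 = 4.5.
Midpoints: Q̄_A = 5453.5, P̄_B = 55.75.
ε = (ΔQ_A/Q̄_A)/(ΔP_B/P̄_B) = (515/5453.5)/(4.5/55.75) ≈ 1.17.
ε > 0: store-brand cereal and national-brand cereal are substitutes.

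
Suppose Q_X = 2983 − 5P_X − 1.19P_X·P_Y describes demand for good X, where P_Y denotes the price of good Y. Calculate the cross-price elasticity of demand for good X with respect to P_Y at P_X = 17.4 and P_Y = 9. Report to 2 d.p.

At P_X = 17.4 and P_Y = 9: Q_X = 2709.646.
∂Q_X/∂P_Y = -1.19P_X = -1.19(17.4) = -20.7060.
ε = (∂Q_X/∂P_Y)(P_Y/Q_X) = -20.7060 × (9/2709.646) ≈ -0.07.

-0.07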